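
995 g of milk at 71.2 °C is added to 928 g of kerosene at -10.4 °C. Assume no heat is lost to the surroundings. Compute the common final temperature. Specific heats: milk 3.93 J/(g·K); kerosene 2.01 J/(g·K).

T_f ≈ 44.8 °C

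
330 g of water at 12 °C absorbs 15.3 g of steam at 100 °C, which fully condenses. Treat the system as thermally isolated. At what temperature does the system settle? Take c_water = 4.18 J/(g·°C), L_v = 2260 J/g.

Let T be the final temperature. ΣQ_i = 0:
condense steam: −15.3×2260 = −34578
  condensate cools 100→T: 15.3×4.18×(T − 100) = 63.95(T − 100)
  water warms: 330×4.18×(T − 12) = 1379.4(T − 12)
1443.4 T = 34578 + 6395.4 + 16553 = 57526
T ≈ 39.86 °C, under the boiling point, so the assumption holds.

T_f ≈ 39.9 °C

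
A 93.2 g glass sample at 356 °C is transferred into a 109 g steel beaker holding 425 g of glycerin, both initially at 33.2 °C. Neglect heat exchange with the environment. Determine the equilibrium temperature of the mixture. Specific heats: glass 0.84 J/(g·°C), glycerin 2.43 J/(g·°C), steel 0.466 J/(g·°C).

T_f ≈ 55.0 °C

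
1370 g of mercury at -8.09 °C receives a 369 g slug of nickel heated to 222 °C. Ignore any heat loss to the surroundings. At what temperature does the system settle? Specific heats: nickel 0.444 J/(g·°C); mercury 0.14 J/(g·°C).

T_f ≈ 97.9 °C

Taking heat into each body as positive, Σ m c ΔT = 0:
369×0.444×(T − 222) + 1370×0.14×(T − (-8.09)) = 0
163.84(T − 222) + 191.8(T − (-8.09)) = 0
355.64 T = 34820
T = 34820 / 355.64 = 97.9 °C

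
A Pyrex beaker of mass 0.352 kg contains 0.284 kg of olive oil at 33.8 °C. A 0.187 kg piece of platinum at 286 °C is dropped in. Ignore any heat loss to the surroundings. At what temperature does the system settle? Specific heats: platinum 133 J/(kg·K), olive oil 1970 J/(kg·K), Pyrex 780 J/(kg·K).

Energy conservation, ΣQ = 0:
0.187*133*(T − 286) + 0.284*1970*(T − 33.8) + 0.352*780*(T − 33.8) = 0
858.91 T = 35304
T ≈ 41.10 °C

T_f ≈ 41.1 °C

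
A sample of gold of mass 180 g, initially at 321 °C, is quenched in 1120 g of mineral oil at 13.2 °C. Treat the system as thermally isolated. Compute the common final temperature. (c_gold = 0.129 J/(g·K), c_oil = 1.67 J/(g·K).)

T_f ≈ 17.0 °C

Heat lost by the gold equals heat gained by the oil:
180·0.129·(321 − T) = 1120·1.67·(T − 13.2)
23.22(321 − T) = 1870.4(T − 13.2)
1893.6 T = 32143  ⇒  T ≈ 16.97 °C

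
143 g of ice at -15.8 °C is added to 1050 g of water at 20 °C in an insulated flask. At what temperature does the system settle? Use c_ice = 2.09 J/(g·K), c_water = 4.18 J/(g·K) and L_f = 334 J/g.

Taking heat into each body as positive, Σ m c ΔT = 0:
ice -15.8→0 °C: 143×2.09×15.8 = 4722.1
  latent heat to melt: 143×334 = 47762
  meltwater 0→T: 143×4.18×T = 597.74 T
  water: 4389(T − 20)
4986.7 T = 87780 − 52484 = 35296
T ≈ 7.08 °C (positive, so assuming full melt was valid).

T_f ≈ 7.1 °C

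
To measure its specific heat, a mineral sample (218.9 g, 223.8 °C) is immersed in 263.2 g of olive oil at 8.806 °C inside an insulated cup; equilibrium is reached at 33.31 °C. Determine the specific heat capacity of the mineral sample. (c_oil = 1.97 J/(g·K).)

c ≈ 0.305 J/(g·K)

Setting the total heat transfer to zero:
218.9·c·(33.31 − 223.8) + 263.2·1.97·(33.31 − 8.806) = 0
-41698 c = -12705
c = -12705/-41698 ≈ 0.3047 J/(g·K)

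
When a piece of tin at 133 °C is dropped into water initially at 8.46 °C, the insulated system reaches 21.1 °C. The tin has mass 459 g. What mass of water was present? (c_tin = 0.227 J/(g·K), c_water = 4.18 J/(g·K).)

m ≈ 221 g

Let T be the final temperature. ΣQ_i = 0:
459×0.227×(21.1 − 133) + m×4.18×(21.1 − 8.46) = 0
52.84 m = 11659
m = 11659/52.84 ≈ 220.7 g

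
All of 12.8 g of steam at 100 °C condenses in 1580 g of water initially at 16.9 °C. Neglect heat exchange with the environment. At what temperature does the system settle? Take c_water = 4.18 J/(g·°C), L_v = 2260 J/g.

T_f ≈ 21.9 °C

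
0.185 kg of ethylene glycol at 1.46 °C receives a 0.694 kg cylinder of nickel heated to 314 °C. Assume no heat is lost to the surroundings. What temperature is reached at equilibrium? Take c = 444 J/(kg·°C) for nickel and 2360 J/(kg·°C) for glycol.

T_f ≈ 130.8 °C

T_f = Σ m_i c_i T_i / Σ m_i c_i:
T_f = (308.14*314 + 436.6*1.46) / (308.14 + 436.6)
    = 97392 / 744.74 ≈ 130.77 °C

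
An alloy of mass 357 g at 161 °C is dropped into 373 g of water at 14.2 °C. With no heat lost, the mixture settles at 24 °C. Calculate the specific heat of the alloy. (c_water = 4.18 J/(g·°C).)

m_s c (T_s − T_f) = m_water c_water (T_f − T_0):
357·c·(161 − 24) = 373·4.18·(24 − 14.2)
48909 c = 15280  ⇒  c ≈ 0.3124 J/(g·°C)

c ≈ 0.312 J/(g·°C)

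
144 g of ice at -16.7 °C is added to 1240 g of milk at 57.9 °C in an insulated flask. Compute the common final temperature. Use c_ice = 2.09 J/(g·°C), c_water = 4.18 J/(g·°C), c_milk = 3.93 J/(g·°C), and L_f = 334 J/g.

Energy balance with sensible and latent terms:
warm ice to 0 °C: 144·2.09·(0 − (-16.7)) = 5026
  latent heat to melt: 144·334 = 48096
  warm the meltwater: 601.92 T
  milk cools: 1240·3.93·(T − 57.9) = 4873.2(T − 57.9)
5475.1 T = 282158 − 53122 = 229036
T ≈ 41.83 °C (positive, so assuming full melt was valid).

T_f ≈ 41.8 °C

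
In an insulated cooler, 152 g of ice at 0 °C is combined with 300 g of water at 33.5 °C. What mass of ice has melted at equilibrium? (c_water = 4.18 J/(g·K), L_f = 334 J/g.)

Cooling the water to 0 °C releases 300·4.18·33.5 = 42009 J.
To melt every bit of ice: 152·334 = 50768 J.
42009 J < 50768 J, so only part of the ice melts and the system sits at 0 °C.
m_melt = 42009 / L_f = 125.8 g.

m_melted ≈ 126 g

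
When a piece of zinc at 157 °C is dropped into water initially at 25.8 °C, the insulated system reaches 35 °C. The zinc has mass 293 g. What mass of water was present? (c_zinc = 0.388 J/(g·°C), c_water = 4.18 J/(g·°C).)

m ≈ 361 g

Heat lost by the zinc = heat gained by the water:
293·0.388·(157 − 35) = m·4.18·(35 − 25.8)
38.46 m = 13869  ⇒  m ≈ 360.7 g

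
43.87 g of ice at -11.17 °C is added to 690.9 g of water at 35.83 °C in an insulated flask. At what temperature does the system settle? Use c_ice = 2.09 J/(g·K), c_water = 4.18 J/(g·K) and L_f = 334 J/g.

Conservation of energy gives ΣQ = 0:
ice -11.17→0 °C: 43.87×2.09×11.17 = 1024.2
  melt ice: 43.87×334 = 14653
  warm the meltwater: 183.38 T
  water: 2888(T − 35.83)
3071.3 T = 103476 − 15677 = 87799
T ≈ 28.59 °C. Since T > 0 °C, the all-ice-melts assumption holds.

T_f ≈ 28.6 °C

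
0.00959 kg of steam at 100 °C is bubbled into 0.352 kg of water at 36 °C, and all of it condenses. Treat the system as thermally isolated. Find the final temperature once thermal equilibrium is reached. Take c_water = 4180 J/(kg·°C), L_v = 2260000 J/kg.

T_f ≈ 52.0 °C

Net heat exchanged in the isolated system is zero:
steam→water at 100 °C releases m L_v = 0.00959×2260000 = 21673; condensate cools 100→T: 0.00959×4180×(T − 100) = 40.09(T − 100); original water: 1471.4(T − 36)
1511.4 T = 21673 + 4008.6 + 52969 = 78651
T ≈ 52.04 °C, under the boiling point, so the assumption holds.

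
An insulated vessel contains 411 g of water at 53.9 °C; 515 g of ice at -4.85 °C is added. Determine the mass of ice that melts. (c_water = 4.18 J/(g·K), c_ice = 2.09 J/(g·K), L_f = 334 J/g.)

m_melted ≈ 262 g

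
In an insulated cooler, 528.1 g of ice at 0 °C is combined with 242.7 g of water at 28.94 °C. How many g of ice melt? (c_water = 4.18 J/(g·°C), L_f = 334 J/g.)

m_melted ≈ 87.9 g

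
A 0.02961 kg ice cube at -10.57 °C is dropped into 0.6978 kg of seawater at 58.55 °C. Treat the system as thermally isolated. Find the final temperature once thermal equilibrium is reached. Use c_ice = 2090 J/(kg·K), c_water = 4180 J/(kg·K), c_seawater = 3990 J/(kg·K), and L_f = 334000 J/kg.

Energy balance with sensible and latent terms:
ice -10.57→0 °C: 0.02961·2090·10.57 = 654.12
  latent heat to melt: 0.02961·334000 = 9889.7
  meltwater 0→T: 0.02961·4180·T = 123.77 T
  seawater: 2784.2(T − 58.55)
2908 T = 163016 − 10544 = 152472
T ≈ 52.43 °C. Since T > 0 °C, the all-ice-melts assumption holds.

T_f ≈ 52.4 °C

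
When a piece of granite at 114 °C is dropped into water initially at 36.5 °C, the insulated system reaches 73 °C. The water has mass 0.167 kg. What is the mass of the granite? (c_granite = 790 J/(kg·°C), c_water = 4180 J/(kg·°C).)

Let T be the final temperature. ΣQ_i = 0:
m×790×(73 − 114) + 0.167×4180×(73 − 36.5) = 0
-32390 m = -25479
m = -25479/-32390 ≈ 0.7866 kg

m ≈ 0.787 kg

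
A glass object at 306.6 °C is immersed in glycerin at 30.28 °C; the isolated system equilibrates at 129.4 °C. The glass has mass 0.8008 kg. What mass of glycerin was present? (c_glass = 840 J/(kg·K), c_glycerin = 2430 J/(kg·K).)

Heat gained plus heat lost sum to zero:
0.8008·840·(129.4 − 306.6) + m·2430·(129.4 − 30.28) = 0
240862 m = 119197
m = 119197/240862 ≈ 0.4949 kg

m ≈ 0.495 kg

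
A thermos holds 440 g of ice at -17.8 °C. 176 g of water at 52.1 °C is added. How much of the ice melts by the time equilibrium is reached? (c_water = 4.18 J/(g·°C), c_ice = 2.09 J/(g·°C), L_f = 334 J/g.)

Cooling the water to 0 °C releases 176×4.18×52.1 = 38329 J.
Warming the ice to 0 °C takes 440×2.09×17.8 = 16369 J, leaving 21960 J for melting.
Fully melting the ice requires m_ice L_f = 440×334 = 146960 J.
Since 21960 < 146960 J, not all the ice melts; equilibrium is at 0 °C.
m_melt = 21960 / L_f = 65.75 g.

m_melted ≈ 65.7 g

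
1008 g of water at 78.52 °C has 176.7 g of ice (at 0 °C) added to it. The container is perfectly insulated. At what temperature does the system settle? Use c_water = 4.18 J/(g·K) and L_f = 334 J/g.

T_f ≈ 54.9 °C

Let T be the final temperature. ΣQ_i = 0:
fusion: m_ice L_f = 176.7×334 = 59018; warm the meltwater: 738.61 T; water: 4213.4(T − 78.52)
4952 T = 330839 − 59018 = 271822
T ≈ 54.89 °C. Since T > 0 °C, the all-ice-melts assumption holds.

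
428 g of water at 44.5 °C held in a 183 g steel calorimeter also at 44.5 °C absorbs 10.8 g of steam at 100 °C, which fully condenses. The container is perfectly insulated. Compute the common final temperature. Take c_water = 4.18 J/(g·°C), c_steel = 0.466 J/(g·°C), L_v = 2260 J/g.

Taking heat into each body as positive, Σ m c ΔT = 0:
steam→water at 100 °C releases m L_v = 10.8·2260 = 24408
  condensate cools 100→T: 10.8·4.18·(T − 100) = 45.14(T − 100)
  water warms: 428·4.18·(T − 44.5) = 1789(T − 44.5)
  cup: 85.28(T − 44.5)
1919.5 T = 24408 + 4514.4 + 83407 = 112330
T ≈ 58.52 °C — below 100 °C, confirming all the steam condensed.

T_f ≈ 58.5 °C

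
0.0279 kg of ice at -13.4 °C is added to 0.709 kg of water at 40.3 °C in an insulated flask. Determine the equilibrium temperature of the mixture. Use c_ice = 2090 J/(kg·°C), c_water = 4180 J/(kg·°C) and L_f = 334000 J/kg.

T_f ≈ 35.5 °C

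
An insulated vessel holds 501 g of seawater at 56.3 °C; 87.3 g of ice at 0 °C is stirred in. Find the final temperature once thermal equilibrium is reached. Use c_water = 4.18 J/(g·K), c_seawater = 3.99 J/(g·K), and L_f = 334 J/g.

T_f ≈ 35.3 °C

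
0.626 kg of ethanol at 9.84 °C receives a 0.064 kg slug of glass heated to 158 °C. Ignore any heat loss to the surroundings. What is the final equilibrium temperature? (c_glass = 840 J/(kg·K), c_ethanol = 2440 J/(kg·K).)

|Q_glass| = |Q_ethanol|:
0.064×840×(158 − T) = 0.626×2440×(T − 9.84)
53.76(158 − T) = 1527.4(T − 9.84)
1581.2 T = 23524  ⇒  T ≈ 14.88 °C

T_f ≈ 14.9 °C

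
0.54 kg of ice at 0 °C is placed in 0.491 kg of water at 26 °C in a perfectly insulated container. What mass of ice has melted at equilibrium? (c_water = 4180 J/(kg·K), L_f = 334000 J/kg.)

Water can give up m c ΔT = 0.491·4180·26 = 53362 J before reaching 0 °C.
To melt every bit of ice: 0.54·334000 = 180360 J.
Since 53362 < 180360 J, not all the ice melts; equilibrium is at 0 °C.
m_melt = 53362 / L_f = 0.1598 kg.

m_melted ≈ 0.16 kg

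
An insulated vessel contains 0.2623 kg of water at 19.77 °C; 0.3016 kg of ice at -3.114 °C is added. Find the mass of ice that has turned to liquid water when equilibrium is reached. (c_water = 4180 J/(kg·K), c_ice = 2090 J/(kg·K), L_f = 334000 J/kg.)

Cooling the water to 0 °C releases 0.2623·4180·19.77 = 21676 J.
Of that, 0.3016·2090·3.114 = 1962.9 J goes to bring the ice to 0 °C, leaving 19713 J.
To melt every bit of ice: 0.3016·334000 = 100734 J.
Since 19713 < 100734 J, not all the ice melts; equilibrium is at 0 °C.
m_melt = 19713 / L_f = 0.05902 kg.

m_melted ≈ 0.059 kg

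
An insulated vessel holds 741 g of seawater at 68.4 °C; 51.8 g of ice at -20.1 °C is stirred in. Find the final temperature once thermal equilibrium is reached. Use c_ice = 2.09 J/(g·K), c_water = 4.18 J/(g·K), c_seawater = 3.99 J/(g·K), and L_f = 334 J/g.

T_f ≈ 57.6 °C

Conservation of energy gives ΣQ = 0:
warm ice to 0 °C: 51.8×2.09×(0 − (-20.1)) = 2176.1
  melt ice: 51.8×334 = 17301
  warm the meltwater: 216.52 T
  seawater cools: 741×3.99×(T − 68.4) = 2956.6(T − 68.4)
3173.1 T = 202231 − 19477 = 182753
T ≈ 57.59 °C — above 0 °C, consistent with complete melting.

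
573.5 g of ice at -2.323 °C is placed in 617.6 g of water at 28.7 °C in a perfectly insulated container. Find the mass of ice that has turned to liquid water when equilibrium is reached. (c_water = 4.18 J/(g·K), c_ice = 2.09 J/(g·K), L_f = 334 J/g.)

m_melted ≈ 213 g

Water can give up m c ΔT = 617.6×4.18×28.7 = 74091 J before reaching 0 °C.
Warming the ice to 0 °C takes 573.5×2.09×2.323 = 2784.4 J, leaving 71307 J for melting.
Fully melting the ice requires m_ice L_f = 573.5×334 = 191549 J.
Since 71307 < 191549 J, not all the ice melts; equilibrium is at 0 °C.
m_melted×334 = 71307  ⇒  m_melted ≈ 213.5 g.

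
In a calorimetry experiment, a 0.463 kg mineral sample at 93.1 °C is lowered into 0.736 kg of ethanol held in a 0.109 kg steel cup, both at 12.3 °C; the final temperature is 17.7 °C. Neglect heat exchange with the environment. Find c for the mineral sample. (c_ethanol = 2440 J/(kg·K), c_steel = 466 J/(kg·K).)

c ≈ 286 J/(kg·K)

Setting the total heat transfer to zero:
0.463·c·(17.7 − 93.1) + 0.736·2440·(17.7 − 12.3) + 0.109·466·(17.7 − 12.3) = 0
-34.91 c = -9971.8
c = -9971.8/-34.91 ≈ 285.6 J/(kg·K)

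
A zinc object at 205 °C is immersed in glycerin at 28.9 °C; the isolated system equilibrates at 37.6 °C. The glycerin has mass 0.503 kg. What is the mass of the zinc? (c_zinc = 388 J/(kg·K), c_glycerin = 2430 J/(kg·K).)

m ≈ 0.164 kg

Setting the total heat transfer to zero:
m×388×(37.6 − 205) + 0.503×2430×(37.6 − 28.9) = 0
-64951 m = -10634
m = -10634/-64951 ≈ 0.1637 kg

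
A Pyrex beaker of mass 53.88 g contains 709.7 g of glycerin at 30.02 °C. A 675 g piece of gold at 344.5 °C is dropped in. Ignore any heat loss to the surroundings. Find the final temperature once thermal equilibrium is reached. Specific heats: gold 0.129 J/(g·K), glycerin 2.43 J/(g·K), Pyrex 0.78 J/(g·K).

Energy conservation, ΣQ = 0:
675×0.129×(T − 344.5) + 709.7×2.43×(T − 30.02) + 53.88×0.78×(T − 30.02) = 0
87.08(T − 344.5) + 1724.6(T − 30.02) + 42.03(T − 30.02) = 0
1853.7 T = 83031
T ≈ 44.79 °C

T_f ≈ 44.8 °C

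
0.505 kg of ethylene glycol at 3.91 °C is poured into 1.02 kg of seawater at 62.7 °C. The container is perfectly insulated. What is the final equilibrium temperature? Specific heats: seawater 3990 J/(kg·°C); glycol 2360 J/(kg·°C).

T_f ≈ 49.4 °C

Let T be the final temperature. ΣQ_i = 0:
1.02*3990*(T − 62.7) + 0.505*2360*(T − 3.91) = 0
(4069.8 + 1191.8) T = 4069.8*62.7 + 1191.8*3.91
T ≈ 49.38 °C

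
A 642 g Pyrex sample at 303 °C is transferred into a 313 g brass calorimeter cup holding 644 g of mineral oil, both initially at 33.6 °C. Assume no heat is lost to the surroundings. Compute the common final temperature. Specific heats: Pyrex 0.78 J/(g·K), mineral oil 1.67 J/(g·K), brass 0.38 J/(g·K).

T_f ≈ 113.2 °C

T_f is the heat-capacity-weighted average of the initial temperatures:
T_f = (500.76·303 + 1075.5·33.6 + 118.94·33.6) / (500.76 + 1075.5 + 118.94)
    = 191863 / 1695.2 ≈ 113.18 °C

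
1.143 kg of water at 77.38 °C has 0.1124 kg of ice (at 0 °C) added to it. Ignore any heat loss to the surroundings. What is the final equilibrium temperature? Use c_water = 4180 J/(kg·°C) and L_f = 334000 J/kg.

T_f ≈ 63.3 °C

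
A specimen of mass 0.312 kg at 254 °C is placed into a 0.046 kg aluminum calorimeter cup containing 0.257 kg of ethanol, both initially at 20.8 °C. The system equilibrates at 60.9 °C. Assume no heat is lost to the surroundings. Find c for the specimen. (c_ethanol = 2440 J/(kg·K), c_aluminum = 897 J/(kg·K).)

c ≈ 445 J/(kg·K)

Taking heat into each body as positive, Σ m c ΔT = 0:
0.312×c×(60.9 − 254) + 0.257×2440×(60.9 − 20.8) + 0.046×897×(60.9 − 20.8) = 0
-60.25 c = -26801
c = -26801/-60.25 ≈ 444.8 J/(kg·K)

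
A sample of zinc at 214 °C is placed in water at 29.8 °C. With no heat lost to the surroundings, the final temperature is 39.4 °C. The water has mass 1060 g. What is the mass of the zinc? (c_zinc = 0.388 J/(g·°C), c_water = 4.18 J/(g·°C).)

m ≈ 628 g

|Q_zinc| = |Q_water|:
m×0.388×(214 − 39.4) = 1060×4.18×(39.4 − 29.8)
67.74 m = 42536  ⇒  m ≈ 627.9 g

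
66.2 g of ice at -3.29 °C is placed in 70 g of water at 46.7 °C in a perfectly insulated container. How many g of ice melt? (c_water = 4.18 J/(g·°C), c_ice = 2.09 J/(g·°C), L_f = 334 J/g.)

m_melted ≈ 39.5 g

Cooling the water to 0 °C releases 70×4.18×46.7 = 13664 J.
Warming the ice to 0 °C takes 66.2×2.09×3.29 = 455.2 J, leaving 13209 J for melting.
Fully melting the ice requires m_ice L_f = 66.2×334 = 22111 J.
13209 J < 22111 J, so only part of the ice melts and the system sits at 0 °C.
m_melted×334 = 13209  ⇒  m_melted ≈ 39.55 g.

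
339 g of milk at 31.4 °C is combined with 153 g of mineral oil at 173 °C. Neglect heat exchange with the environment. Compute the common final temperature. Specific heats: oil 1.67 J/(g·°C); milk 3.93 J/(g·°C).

T_f ≈ 54.2 °C

T_f = Σ m_i c_i T_i / Σ m_i c_i:
T_f = (255.51×173 + 1332.3×31.4) / (255.51 + 1332.3)
    = 86037 / 1587.8 ≈ 54.19 °C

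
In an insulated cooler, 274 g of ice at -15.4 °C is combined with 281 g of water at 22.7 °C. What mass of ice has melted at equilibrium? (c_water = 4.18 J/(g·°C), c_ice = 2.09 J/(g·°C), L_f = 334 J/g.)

m_melted ≈ 53.4 g

Water can give up m c ΔT = 281·4.18·22.7 = 26663 J before reaching 0 °C.
Of that, 274·2.09·15.4 = 8819 J goes to bring the ice to 0 °C, leaving 17844 J.
Fully melting the ice requires m_ice L_f = 274·334 = 91516 J.
17844 J < 91516 J, so only part of the ice melts and the system sits at 0 °C.
m_melt = 17844 / L_f = 53.43 g.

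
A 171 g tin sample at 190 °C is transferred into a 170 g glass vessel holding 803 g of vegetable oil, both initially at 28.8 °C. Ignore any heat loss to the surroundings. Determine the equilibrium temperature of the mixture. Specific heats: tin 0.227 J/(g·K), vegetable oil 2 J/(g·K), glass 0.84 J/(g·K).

Heat gained plus heat lost sum to zero:
171×0.227×(T − 190) + 803×2×(T − 28.8) + 170×0.84×(T − 28.8) = 0
(38.82 + 1606 + 142.8) T = 38.82×190 + 1606×28.8 + 142.8×28.8
T ≈ 32.30 °C

T_f ≈ 32.3 °C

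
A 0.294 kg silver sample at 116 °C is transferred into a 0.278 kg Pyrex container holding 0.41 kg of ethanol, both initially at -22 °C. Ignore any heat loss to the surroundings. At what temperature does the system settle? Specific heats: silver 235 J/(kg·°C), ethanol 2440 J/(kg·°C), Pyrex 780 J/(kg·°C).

T_f ≈ -14.6 °C

Taking heat into each body as positive, Σ m c ΔT = 0:
0.294·235·(T − 116) + 0.41·2440·(T − (-22)) + 0.278·780·(T − (-22)) = 0
69.09(T − 116) + 1000.4(T − (-22)) + 216.84(T − (-22)) = 0
(69.09 + 1000.4 + 216.84) T = 69.09·116 + 1000.4·(-22) + 216.84·(-22)
T ≈ -14.59 °C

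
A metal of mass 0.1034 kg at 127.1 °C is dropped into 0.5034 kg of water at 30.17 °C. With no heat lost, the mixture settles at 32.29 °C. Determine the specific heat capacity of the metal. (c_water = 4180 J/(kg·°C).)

c ≈ 455 J/(kg·°C)

Net heat exchanged in the isolated system is zero:
0.1034×c×(32.29 − 127.1) + 0.5034×4180×(32.29 − 30.17) = 0
-9.803 c = -4460.9
c = -4460.9/-9.803 ≈ 455 J/(kg·°C)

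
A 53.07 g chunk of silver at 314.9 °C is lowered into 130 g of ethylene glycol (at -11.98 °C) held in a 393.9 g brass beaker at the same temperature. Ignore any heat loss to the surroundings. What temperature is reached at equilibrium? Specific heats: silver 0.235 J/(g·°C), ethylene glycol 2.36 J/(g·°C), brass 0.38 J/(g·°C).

T_f is the heat-capacity-weighted average of the initial temperatures:
T_f = (12.47×314.9 + 306.8×(-11.98) + 149.68×(-11.98)) / (12.47 + 306.8 + 149.68)
    = -1541.4 / 468.95 ≈ -3.29 °C

T_f ≈ -3.3 °C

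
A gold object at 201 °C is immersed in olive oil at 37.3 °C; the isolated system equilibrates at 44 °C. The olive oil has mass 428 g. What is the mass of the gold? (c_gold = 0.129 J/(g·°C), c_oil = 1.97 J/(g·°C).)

m ≈ 279 g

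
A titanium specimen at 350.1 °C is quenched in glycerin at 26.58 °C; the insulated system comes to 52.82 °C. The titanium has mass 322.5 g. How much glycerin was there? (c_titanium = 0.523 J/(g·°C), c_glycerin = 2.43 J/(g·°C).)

Taking heat into each body as positive, Σ m c ΔT = 0:
322.5·0.523·(52.82 − 350.1) + m·2.43·(52.82 − 26.58) = 0
63.76 m = 50141
m = 50141/63.76 ≈ 786.4 g

m ≈ 786 g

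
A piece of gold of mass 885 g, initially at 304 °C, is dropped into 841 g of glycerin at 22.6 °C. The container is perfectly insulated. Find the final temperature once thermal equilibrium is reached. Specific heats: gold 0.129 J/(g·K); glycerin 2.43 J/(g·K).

With ΣQ=0 the equilibrium temperature is the m·c-weighted mean:
T_f = (114.17×304 + 2043.6×22.6) / (114.17 + 2043.6)
    = 80892 / 2157.8 ≈ 37.49 °C

T_f ≈ 37.5 °C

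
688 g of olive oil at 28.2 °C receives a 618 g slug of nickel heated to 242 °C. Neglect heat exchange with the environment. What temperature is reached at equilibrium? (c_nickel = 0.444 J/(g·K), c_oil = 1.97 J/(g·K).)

T_f ≈ 64.2 °C

T_f is the heat-capacity-weighted average of the initial temperatures:
T_f = (274.39×242 + 1355.4×28.2) / (274.39 + 1355.4)
    = 104624 / 1629.8 ≈ 64.20 °C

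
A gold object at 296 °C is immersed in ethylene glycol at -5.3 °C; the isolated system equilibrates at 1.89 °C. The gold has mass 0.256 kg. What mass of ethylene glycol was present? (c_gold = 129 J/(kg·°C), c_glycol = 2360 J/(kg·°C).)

m ≈ 0.572 kg

Setting the total heat transfer to zero:
0.256×129×(1.89 − 296) + m×2360×(1.89 − (-5.3)) = 0
16968 m = 9712.7
m = 9712.7/16968 ≈ 0.5724 kg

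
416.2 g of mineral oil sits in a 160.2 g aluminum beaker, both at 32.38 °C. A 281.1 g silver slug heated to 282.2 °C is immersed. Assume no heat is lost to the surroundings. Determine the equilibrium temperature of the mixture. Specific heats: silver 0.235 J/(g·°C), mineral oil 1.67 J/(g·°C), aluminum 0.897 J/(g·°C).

Setting the total heat transfer to zero:
281.1·0.235·(T − 282.2) + 416.2·1.67·(T − 32.38) + 160.2·0.897·(T − 32.38) = 0
66.06(T − 282.2) + 695.05(T − 32.38) + 143.7(T − 32.38) = 0
(66.06 + 695.05 + 143.7) T = 66.06·282.2 + 695.05·32.38 + 143.7·32.38
T ≈ 50.62 °C

T_f ≈ 50.6 °C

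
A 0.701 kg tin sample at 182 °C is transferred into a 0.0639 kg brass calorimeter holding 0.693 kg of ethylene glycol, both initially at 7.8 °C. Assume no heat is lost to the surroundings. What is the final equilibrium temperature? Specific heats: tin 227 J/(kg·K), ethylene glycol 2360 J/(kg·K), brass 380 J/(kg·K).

Setting the total heat transfer to zero:
0.701×227×(T − 182) + 0.693×2360×(T − 7.8) + 0.0639×380×(T − 7.8) = 0
(159.13 + 1635.5 + 24.28) T = 159.13×182 + 1635.5×7.8 + 24.28×7.8
T ≈ 23.04 °C

T_f ≈ 23.0 °C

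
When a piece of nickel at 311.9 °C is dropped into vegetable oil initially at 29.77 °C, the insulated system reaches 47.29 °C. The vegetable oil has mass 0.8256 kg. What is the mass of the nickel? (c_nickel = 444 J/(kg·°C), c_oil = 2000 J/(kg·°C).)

Heat gained plus heat lost sum to zero:
m·444·(47.29 − 311.9) + 0.8256·2000·(47.29 − 29.77) = 0
-117487 m = -28929
m = -28929/-117487 ≈ 0.2462 kg

m ≈ 0.246 kg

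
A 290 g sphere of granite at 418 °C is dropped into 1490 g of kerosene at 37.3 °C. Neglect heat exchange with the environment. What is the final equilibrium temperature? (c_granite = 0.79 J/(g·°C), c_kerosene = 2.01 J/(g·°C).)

Conservation of energy gives ΣQ = 0:
290×0.79×(T − 418) + 1490×2.01×(T − 37.3) = 0
3224 T = 207474
T = 207474 / 3224 = 64.4 °C

T_f ≈ 64.4 °C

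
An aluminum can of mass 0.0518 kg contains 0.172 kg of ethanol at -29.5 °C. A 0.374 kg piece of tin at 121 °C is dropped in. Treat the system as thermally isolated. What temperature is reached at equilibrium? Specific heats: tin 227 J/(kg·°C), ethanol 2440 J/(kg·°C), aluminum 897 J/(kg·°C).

T_f ≈ -6.3 °C

Taking heat into each body as positive, Σ m c ΔT = 0:
0.374×227×(T − 121) + 0.172×2440×(T − (-29.5)) + 0.0518×897×(T − (-29.5)) = 0
84.9(T − 121) + 419.68(T − (-29.5)) + 46.46(T − (-29.5)) = 0
(84.9 + 419.68 + 46.46) T = 84.9×121 + 419.68×(-29.5) + 46.46×(-29.5)
T = -3478.6/551.04 ≈ -6.31 °C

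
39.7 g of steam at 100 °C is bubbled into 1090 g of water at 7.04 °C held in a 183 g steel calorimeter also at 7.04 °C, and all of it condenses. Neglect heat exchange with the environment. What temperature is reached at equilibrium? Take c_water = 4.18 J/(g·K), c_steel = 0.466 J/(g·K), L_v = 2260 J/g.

T_f ≈ 28.9 °C

Let T be the final temperature. ΣQ_i = 0:
steam→water at 100 °C releases m L_v = 39.7×2260 = 89722
  condensate cools 100→T: 39.7×4.18×(T − 100) = 165.95(T − 100)
  original water: 4556.2(T − 7.04)
  steel cup: 183×0.466×(T − 7.04) = 85.28(T − 7.04)
4807.4 T = 89722 + 16595 + 32676 = 138993
T ≈ 28.91 °C (< 100 °C, so full condensation is consistent).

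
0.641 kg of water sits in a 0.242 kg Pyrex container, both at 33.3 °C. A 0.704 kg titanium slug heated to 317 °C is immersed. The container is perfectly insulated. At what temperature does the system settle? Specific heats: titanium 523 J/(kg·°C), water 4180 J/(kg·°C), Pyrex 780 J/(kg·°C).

Heat gained plus heat lost sum to zero:
0.704*523*(T − 317) + 0.641*4180*(T − 33.3) + 0.242*780*(T − 33.3) = 0
3236.3 T = 212226
T = 212226 / 3236.3 = 65.6 °C

T_f ≈ 65.6 °C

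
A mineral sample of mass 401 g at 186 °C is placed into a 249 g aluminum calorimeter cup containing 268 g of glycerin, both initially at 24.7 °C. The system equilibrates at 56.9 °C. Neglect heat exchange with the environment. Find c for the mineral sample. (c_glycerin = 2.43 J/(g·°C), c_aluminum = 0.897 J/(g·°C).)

c ≈ 0.544 J/(g·°C)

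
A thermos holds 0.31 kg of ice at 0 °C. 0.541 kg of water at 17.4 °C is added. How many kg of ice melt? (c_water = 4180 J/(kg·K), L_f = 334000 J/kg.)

m_melted ≈ 0.118 kg

Cooling the water to 0 °C releases 0.541·4180·17.4 = 39348 J.
Melting all 0.31 kg of ice would need 0.31·334000 = 103540 J.
That's not enough to melt it all — equilibrium is at 0 °C with ice remaining.
Mass melted = 39348/334000 ≈ 0.1178 kg.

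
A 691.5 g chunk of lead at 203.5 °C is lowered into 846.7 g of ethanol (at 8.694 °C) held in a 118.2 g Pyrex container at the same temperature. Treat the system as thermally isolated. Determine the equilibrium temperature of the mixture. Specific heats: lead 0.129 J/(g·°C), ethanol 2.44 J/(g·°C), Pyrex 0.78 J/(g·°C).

T_f is the heat-capacity-weighted average of the initial temperatures:
T_f = (89.2*203.5 + 2065.9*8.694 + 92.2*8.694) / (89.2 + 2065.9 + 92.2)
    = 36916 / 2247.3 ≈ 16.43 °C

T_f ≈ 16.4 °C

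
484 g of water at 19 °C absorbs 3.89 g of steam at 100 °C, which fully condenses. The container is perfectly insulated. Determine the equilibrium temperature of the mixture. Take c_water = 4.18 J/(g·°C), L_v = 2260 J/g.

Energy balance with sensible and latent terms:
condense steam: −3.89·2260 = −8791.4
  condensate cools 100→T: 3.89·4.18·(T − 100) = 16.26(T − 100)
  water warms: 484·4.18·(T − 19) = 2023.1(T − 19)
2039.4 T = 8791.4 + 1626 + 38439 = 48857
T ≈ 23.96 °C, under the boiling point, so the assumption holds.

T_f ≈ 24.0 °C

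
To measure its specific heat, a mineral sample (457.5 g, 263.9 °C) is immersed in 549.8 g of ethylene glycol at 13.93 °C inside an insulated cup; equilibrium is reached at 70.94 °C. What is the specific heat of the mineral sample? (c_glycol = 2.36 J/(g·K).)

Energy conservation, ΣQ = 0:
457.5·c·(70.94 − 263.9) + 549.8·2.36·(70.94 − 13.93) = 0
-88279 c = -73972
c = -73972/-88279 ≈ 0.8379 J/(g·K)

c ≈ 0.838 J/(g·K)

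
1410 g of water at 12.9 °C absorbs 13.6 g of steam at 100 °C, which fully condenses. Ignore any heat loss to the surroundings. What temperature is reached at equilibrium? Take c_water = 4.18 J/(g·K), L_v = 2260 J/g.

T_f ≈ 18.9 °C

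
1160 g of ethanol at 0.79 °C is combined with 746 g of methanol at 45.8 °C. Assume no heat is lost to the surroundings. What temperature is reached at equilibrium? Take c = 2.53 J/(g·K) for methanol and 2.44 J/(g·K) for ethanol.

T_f ≈ 18.8 °C

T_f = Σ m_i c_i T_i / Σ m_i c_i:
T_f = (1887.4·45.8 + 2830.4·0.79) / (1887.4 + 2830.4)
    = 88678 / 4717.8 ≈ 18.80 °C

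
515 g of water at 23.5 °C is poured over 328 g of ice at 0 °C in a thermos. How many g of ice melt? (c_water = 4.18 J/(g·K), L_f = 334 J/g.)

m_melted ≈ 151 g

Water can give up m c ΔT = 515·4.18·23.5 = 50588 J before reaching 0 °C.
Melting all 328 g of ice would need 328·334 = 109552 J.
50588 J < 109552 J, so only part of the ice melts and the system sits at 0 °C.
m_melted·334 = 50588  ⇒  m_melted ≈ 151.5 g.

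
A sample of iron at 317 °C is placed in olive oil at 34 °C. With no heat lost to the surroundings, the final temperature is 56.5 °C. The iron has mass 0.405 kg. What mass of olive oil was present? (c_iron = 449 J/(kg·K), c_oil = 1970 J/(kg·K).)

|Q_iron| = |Q_oil|:
0.405·449·(317 − 56.5) = m·1970·(56.5 − 34)
44325 m = 47371  ⇒  m ≈ 1.069 kg

m ≈ 1.07 kg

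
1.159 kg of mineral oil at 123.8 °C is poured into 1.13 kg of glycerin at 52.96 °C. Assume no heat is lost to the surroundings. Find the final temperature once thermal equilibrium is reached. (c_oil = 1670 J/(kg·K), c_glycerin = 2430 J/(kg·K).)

Conservation of energy gives ΣQ = 0:
1.159·1670·(T − 123.8) + 1.13·2430·(T − 52.96) = 0
4681.4 T = 385041
T = 385041/4681.4 ≈ 82.25 °C

T_f ≈ 82.2 °C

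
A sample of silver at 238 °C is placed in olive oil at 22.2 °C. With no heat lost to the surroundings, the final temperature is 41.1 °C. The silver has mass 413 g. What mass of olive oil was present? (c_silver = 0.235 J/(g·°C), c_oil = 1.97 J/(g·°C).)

m ≈ 513 g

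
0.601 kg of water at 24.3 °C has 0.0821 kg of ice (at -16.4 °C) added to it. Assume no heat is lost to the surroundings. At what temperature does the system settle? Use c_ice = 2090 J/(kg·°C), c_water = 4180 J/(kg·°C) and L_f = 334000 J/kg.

T_f ≈ 10.8 °C

Net heat exchanged in the isolated system is zero:
ice -16.4→0 °C: 0.0821×2090×16.4 = 2814.1
  fusion: m_ice L_f = 0.0821×334000 = 27421
  meltwater 0→T: 0.0821×4180×T = 343.18 T
  water: 2512.2(T − 24.3)
2855.4 T = 61046 − 30235 = 30811
T ≈ 10.79 °C. Since T > 0 °C, the all-ice-melts assumption holds.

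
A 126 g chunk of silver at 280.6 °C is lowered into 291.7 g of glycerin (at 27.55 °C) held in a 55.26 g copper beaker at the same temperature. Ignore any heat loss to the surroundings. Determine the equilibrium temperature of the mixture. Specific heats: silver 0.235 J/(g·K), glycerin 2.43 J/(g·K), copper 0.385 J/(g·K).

T_f ≈ 37.4 °C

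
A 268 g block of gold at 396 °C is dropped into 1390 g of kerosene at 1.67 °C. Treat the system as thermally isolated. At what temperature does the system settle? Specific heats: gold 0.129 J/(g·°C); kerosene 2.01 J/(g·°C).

Net heat exchanged in the isolated system is zero:
268*0.129*(T − 396) + 1390*2.01*(T − 1.67) = 0
(34.57 + 2793.9) T = 34.57*396 + 2793.9*1.67
T = 18356 / 2828.5 = 6.49 °C

T_f ≈ 6.5 °C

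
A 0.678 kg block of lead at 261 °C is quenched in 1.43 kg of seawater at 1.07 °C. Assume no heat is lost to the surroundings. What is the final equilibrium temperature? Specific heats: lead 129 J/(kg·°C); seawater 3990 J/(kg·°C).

With ΣQ=0 the equilibrium temperature is the m·c-weighted mean:
T_f = (87.46·261 + 5705.7·1.07) / (87.46 + 5705.7)
    = 28933 / 5793.2 ≈ 4.99 °C

T_f ≈ 5.0 °C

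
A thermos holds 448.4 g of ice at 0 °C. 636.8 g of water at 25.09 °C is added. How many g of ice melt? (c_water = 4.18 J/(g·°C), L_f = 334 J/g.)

m_melted ≈ 200 g

Cooling the water to 0 °C releases 636.8·4.18·25.09 = 66785 J.
To melt every bit of ice: 448.4·334 = 149766 J.
That's not enough to melt it all — equilibrium is at 0 °C with ice remaining.
Mass melted = 66785/334 ≈ 200 g.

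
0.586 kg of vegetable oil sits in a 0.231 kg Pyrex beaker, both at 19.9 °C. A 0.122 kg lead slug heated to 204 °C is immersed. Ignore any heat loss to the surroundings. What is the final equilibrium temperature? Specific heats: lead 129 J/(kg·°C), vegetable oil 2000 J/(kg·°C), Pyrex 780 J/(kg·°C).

Let T be the final temperature. ΣQ_i = 0:
0.122·129·(T − 204) + 0.586·2000·(T − 19.9) + 0.231·780·(T − 19.9) = 0
(15.74 + 1172 + 180.18) T = 15.74·204 + 1172·19.9 + 180.18·19.9
T = 30119/1367.9 ≈ 22.02 °C

T_f ≈ 22.0 °C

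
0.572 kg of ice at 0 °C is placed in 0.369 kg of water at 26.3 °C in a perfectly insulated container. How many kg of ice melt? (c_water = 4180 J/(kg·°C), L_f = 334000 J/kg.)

Cooling the water to 0 °C releases 0.369·4180·26.3 = 40566 J.
Melting all 0.572 kg of ice would need 0.572·334000 = 191048 J.
Since 40566 < 191048 J, not all the ice melts; equilibrium is at 0 °C.
Mass melted = 40566/334000 ≈ 0.1215 kg.

m_melted ≈ 0.121 kg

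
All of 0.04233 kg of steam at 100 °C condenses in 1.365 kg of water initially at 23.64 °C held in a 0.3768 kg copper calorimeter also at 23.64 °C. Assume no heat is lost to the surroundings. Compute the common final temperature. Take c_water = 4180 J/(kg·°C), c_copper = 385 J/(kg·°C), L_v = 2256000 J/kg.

Let T be the final temperature. ΣQ_i = 0:
condense steam: −0.04233×2256000 = −95496; condensed water 100 °C→T: 176.94(T − 100); water warms: 1.365×4180×(T − 23.64) = 5705.7(T − 23.64); copper cup: 0.3768×385×(T − 23.64) = 145.07(T − 23.64)
6027.7 T = 95496 + 17694 + 138312 = 251503
T ≈ 41.72 °C (< 100 °C, so full condensation is consistent).

T_f ≈ 41.7 °C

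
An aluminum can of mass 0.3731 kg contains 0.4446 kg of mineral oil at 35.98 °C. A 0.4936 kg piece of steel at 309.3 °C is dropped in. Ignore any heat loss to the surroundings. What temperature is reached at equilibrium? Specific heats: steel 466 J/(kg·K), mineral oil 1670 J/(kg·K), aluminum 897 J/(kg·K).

T_f ≈ 84.1 °C

With ΣQ=0 the equilibrium temperature is the m·c-weighted mean:
T_f = (230.02×309.3 + 742.48×35.98 + 334.67×35.98) / (230.02 + 742.48 + 334.67)
    = 109900 / 1307.2 ≈ 84.08 °C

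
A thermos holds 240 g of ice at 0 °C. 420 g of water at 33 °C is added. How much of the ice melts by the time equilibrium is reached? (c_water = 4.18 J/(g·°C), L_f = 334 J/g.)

Heat available from the water dropping to 0 °C: 420·4.18·33 = 57935 J.
To melt every bit of ice: 240·334 = 80160 J.
57935 J < 80160 J, so only part of the ice melts and the system sits at 0 °C.
m_melt = 57935 / L_f = 173.5 g.

m_melted ≈ 173 g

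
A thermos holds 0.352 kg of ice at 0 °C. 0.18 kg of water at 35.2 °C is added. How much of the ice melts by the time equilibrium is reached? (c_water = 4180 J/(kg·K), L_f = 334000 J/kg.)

Cooling the water to 0 °C releases 0.18·4180·35.2 = 26484 J.
To melt every bit of ice: 0.352·334000 = 117568 J.
Since 26484 < 117568 J, not all the ice melts; equilibrium is at 0 °C.
m_melted·334000 = 26484  ⇒  m_melted ≈ 0.07929 kg.

m_melted ≈ 0.0793 kg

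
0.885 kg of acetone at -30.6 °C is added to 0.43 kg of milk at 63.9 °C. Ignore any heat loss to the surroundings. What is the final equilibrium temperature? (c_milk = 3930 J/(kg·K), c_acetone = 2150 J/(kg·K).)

Set heat shed by the hot body equal to heat absorbed by the cold body:
0.43·3930·(63.9 − T) = 0.885·2150·(T − (-30.6))
1689.9(63.9 − T) = 1902.8(T − (-30.6))
3592.6 T = 49760  ⇒  T ≈ 13.85 °C

T_f ≈ 13.9 °C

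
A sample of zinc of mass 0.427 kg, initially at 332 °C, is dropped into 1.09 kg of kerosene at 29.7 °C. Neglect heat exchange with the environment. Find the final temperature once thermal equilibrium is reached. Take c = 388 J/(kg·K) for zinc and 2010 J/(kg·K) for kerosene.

T_f ≈ 51.0 °C

Heat gained plus heat lost sum to zero:
0.427×388×(T − 332) + 1.09×2010×(T − 29.7) = 0
165.68(T − 332) + 2190.9(T − 29.7) = 0
(165.68 + 2190.9) T = 165.68×332 + 2190.9×29.7
T ≈ 50.95 °C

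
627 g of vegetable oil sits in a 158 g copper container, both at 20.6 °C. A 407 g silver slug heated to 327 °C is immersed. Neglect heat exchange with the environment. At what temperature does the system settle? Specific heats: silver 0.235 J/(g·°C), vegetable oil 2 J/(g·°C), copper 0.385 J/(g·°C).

T_f ≈ 41.4 °C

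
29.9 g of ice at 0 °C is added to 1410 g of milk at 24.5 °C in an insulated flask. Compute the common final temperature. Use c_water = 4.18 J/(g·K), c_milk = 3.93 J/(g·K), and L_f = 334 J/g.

T_f ≈ 22.2 °C

Energy conservation, ΣQ = 0:
melt ice: 29.9·334 = 9986.6; warm the meltwater: 124.98 T; milk cools: 1410·3.93·(T − 24.5) = 5541.3(T − 24.5)
5666.3 T = 135762 − 9986.6 = 125775
T ≈ 22.20 °C. Since T > 0 °C, the all-ice-melts assumption holds.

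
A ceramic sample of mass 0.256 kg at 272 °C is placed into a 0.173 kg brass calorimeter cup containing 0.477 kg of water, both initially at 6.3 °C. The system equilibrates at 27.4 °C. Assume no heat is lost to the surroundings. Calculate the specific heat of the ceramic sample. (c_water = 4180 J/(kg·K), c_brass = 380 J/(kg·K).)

c ≈ 694 J/(kg·K)

Let T be the final temperature. ΣQ_i = 0:
0.256×c×(27.4 − 272) + 0.477×4180×(27.4 − 6.3) + 0.173×380×(27.4 − 6.3) = 0
-62.62 c = -43458
c = -43458/-62.62 ≈ 694 J/(kg·K)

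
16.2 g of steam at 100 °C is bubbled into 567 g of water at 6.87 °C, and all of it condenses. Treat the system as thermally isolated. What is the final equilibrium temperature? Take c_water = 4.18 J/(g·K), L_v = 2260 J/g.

Energy balance with sensible and latent terms:
latent heat released on condensation: 16.2·2260 = 36612
  condensed water 100 °C→T: 67.72(T − 100)
  original water: 2370.1(T − 6.87)
2437.8 T = 36612 + 6771.6 + 16282 = 59666
T ≈ 24.48 °C (< 100 °C, so full condensation is consistent).

T_f ≈ 24.5 °C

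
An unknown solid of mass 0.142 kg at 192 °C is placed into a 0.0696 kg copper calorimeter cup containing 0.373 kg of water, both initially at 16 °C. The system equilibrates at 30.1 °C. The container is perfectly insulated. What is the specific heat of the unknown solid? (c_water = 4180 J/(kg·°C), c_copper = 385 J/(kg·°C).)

Let T be the final temperature. ΣQ_i = 0:
0.142×c×(30.1 − 192) + 0.373×4180×(30.1 − 16) + 0.0696×385×(30.1 − 16) = 0
-22.99 c = -22362
c = -22362/-22.99 ≈ 972.7 J/(kg·°C)

c ≈ 973 J/(kg·°C)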